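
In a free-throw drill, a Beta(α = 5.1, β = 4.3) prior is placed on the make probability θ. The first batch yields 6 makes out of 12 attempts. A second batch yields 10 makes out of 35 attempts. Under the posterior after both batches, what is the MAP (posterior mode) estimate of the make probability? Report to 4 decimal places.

0.3695

The Beta prior is conjugate to a Binomial/Bernoulli likelihood; the update adds successes to α and failures to β.
After batch 1: Beta(5.1+6, 4.3+6) = Beta(11.1, 10.3).
After batch 2: Beta(11.1+10, 10.3+25) = Beta(21.1, 35.3).
Mode of Beta(a,b) for a,b>1 is (a−1)/(a+b−2) = 20.1/54.4 = 0.3695.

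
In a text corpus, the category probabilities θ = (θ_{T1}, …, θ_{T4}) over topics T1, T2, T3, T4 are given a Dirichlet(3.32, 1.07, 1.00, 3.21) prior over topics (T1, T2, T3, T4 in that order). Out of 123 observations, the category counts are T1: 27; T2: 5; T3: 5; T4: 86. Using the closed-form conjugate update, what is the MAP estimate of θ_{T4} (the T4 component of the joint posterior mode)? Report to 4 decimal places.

The Dirichlet prior is conjugate to the Multinomial likelihood: each posterior αⱼ = prior αⱼ + observed count nⱼ.
Posterior concentration: (30.32, 6.07, 6.00, 89.21), total = 131.60.
Joint mode component: (α_{T4}−1)/(Σα−K) = 88.21/127.60 = 0.6913.

0.6913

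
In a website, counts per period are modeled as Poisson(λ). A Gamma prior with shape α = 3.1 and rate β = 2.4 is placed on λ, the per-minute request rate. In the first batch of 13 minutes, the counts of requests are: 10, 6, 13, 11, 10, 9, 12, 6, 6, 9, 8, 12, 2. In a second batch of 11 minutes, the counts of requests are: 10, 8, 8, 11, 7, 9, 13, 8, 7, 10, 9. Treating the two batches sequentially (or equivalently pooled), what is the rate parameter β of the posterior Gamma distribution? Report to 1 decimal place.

With a Gamma(shape α, rate β) prior, the Poisson likelihood is conjugate: the posterior is Gamma(α + ΣXᵢ, β + n).
Batch 1: sum of counts S = 114 over n = 13 minutes.
After batch 1: Gamma(α+S, β+n) = Gamma(3.1+114, 2.4+13) = Gamma(117.1, 15.4).
Batch 2: sum of counts S = 100 over n = 11 minutes.
After batch 2: Gamma(α+S, β+n) = Gamma(117.1+100, 15.4+11) = Gamma(217.1, 26.4).
Posterior β = 26.4.

26.4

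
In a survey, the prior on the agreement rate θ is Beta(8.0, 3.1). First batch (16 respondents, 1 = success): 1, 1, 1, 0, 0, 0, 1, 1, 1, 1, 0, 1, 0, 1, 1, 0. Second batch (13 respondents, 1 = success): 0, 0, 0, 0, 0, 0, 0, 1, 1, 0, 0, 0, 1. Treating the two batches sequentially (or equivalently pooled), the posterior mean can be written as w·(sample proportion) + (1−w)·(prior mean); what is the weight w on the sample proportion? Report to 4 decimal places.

0.7232

The Beta prior is conjugate to a Binomial/Bernoulli likelihood; the update adds successes to α and failures to β.
Total number of respondents: n = 16 + 13 = 29.
Posterior mean = (α₀+k)/(α₀+β₀+n) = [n/(α₀+β₀+n)]·(k/n) + [(α₀+β₀)/(α₀+β₀+n)]·α₀/(α₀+β₀), so only n and the prior enter the weight.
The weight on the data is w = n/(α₀+β₀+n) = 29/(8.0+3.1+29) = 29/40.1 = 0.7232.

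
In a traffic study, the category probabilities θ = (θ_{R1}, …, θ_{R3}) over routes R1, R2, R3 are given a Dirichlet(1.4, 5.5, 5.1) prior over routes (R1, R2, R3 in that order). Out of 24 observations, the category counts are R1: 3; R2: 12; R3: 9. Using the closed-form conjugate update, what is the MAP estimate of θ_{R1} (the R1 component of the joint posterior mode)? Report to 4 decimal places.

0.1030

The Dirichlet prior is conjugate to the Multinomial likelihood: each posterior αⱼ = prior αⱼ + observed count nⱼ.
Posterior concentration: (4.4, 17.5, 14.1), total = 36.0.
Joint mode component: (α_{R1}−1)/(Σα−K) = 3.4/33.0 = 0.1030.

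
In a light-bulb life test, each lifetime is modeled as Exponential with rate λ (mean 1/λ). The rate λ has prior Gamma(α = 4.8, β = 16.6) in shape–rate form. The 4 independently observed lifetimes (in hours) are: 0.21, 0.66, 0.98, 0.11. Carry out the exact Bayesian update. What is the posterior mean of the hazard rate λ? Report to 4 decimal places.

0.4741

With a Gamma(shape α, rate β) prior on the exponential rate λ, the posterior after n observations with total T = Σxᵢ is Gamma(α+n, β+T).
Sum of observations T = 1.96 hours; n = 4.
Posterior: Gamma(4.8+4, 16.6+1.96) = Gamma(8.8, 18.56).
Posterior mean of λ = α/β = 8.8/18.56 = 0.4741.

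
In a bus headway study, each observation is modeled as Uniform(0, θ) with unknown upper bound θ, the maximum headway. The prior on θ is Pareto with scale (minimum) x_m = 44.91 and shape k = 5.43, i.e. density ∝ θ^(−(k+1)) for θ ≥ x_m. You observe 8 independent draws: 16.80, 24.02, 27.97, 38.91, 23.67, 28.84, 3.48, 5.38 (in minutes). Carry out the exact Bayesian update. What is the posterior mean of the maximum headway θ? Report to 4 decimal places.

A Pareto(scale x_m, shape k) prior on the upper bound θ of Uniform(0, θ) is conjugate: posterior is Pareto(max(x_m, max xᵢ), k + n).
Sample maximum = 38.91; prior scale x_m = 44.91 → posterior scale = max = 44.91.
Posterior shape = 5.43 + 8 = 13.43.
E[θ|data] = k·x_m/(k−1) = 13.43·44.91/12.43 = 48.5230.

48.5230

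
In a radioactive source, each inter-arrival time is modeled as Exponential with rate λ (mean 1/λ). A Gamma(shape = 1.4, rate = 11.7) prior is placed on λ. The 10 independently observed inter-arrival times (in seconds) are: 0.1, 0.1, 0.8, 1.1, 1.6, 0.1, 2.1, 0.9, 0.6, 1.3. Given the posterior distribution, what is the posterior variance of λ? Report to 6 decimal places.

With a Gamma(shape α, rate β) prior on the exponential rate λ, the posterior after n observations with total T = Σxᵢ is Gamma(α+n, β+T).
Sum of observations T = 8.7 seconds; n = 10.
Posterior: Gamma(1.4+10, 11.7+8.7) = Gamma(11.4, 20.4).
Var = α/β² = 0.027393.

0.027393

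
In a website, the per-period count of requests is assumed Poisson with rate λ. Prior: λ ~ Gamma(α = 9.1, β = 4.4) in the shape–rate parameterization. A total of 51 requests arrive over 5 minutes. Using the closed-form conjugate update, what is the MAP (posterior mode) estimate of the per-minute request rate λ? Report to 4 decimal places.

With a Gamma(shape α, rate β) prior, the Poisson likelihood is conjugate: the posterior is Gamma(α + ΣXᵢ, β + n).
Posterior: Gamma(α+S, β+n) = Gamma(9.1+51, 4.4+5) = Gamma(60.1, 9.4).
Mode of Gamma(α,β) for α≥1 is (α−1)/β = 59.1/9.4 = 6.2872.

6.2872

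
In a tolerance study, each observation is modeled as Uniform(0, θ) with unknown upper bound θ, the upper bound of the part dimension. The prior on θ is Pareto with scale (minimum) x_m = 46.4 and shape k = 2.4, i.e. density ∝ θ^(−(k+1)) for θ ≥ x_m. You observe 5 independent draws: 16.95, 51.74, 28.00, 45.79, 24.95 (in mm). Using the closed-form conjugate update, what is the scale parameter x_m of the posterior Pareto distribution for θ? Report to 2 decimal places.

A Pareto(scale x_m, shape k) prior on the upper bound θ of Uniform(0, θ) is conjugate: posterior is Pareto(max(x_m, max xᵢ), k + n).
Sample maximum = 51.74; prior scale x_m = 46.4 → posterior scale = max = 51.74.
Posterior shape = 2.4 + 5 = 7.4.
Posterior scale x_m = 51.74.

51.74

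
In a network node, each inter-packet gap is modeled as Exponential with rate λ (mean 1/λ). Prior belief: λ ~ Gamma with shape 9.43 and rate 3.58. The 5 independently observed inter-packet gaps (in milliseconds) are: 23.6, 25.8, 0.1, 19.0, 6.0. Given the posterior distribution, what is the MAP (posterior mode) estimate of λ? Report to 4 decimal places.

0.1720

With a Gamma(shape α, rate β) prior on the exponential rate λ, the posterior after n observations with total T = Σxᵢ is Gamma(α+n, β+T).
Sum of observations T = 74.5 milliseconds; n = 5.
Posterior: Gamma(9.43+5, 3.58+74.5) = Gamma(14.43, 78.08).
Mode = (α−1)/β = 0.1720.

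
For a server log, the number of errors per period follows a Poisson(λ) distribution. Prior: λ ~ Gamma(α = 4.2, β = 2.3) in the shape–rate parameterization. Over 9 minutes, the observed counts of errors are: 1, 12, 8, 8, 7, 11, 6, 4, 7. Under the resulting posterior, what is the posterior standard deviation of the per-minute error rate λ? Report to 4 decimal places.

With a Gamma(shape α, rate β) prior, the Poisson likelihood is conjugate: the posterior is Gamma(α + ΣXᵢ, β + n).
Sum of counts S = 64 over n = 9 minutes.
Posterior: Gamma(α+S, β+n) = Gamma(4.2+64, 2.3+9) = Gamma(68.2, 11.3).
SD = √α/β = √68.2/11.3 = 0.7308.

0.7308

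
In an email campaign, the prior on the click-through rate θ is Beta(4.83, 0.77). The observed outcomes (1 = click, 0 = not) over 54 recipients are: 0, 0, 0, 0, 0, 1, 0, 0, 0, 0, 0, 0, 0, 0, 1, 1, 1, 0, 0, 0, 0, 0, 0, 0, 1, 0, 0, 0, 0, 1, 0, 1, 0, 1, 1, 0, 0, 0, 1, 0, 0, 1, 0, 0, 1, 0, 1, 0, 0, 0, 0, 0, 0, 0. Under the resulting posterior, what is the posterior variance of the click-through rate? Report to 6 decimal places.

0.003460

The Beta prior is conjugate to a Binomial/Bernoulli likelihood; the update adds successes to α and failures to β.
Posterior: Beta(α+k, β+n−k) = Beta(4.83+13, 0.77+41) = Beta(17.83, 41.77).
Var = αβ/((α+β)²(α+β+1)) = 17.83·41.77/(59.60²·60.60) = 0.003460.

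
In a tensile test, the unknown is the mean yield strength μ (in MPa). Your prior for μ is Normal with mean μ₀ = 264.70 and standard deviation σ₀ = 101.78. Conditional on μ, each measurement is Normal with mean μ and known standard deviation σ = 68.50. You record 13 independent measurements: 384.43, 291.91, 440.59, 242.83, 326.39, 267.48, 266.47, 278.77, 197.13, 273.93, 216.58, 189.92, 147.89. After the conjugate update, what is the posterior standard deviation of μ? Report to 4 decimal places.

For Normal data with known variance σ², a Normal(μ₀, σ₀²) prior on μ is conjugate. Posterior precision = 1/σ₀² + n/σ²; posterior mean is the precision-weighted average of μ₀ and x̄.
σ₀² = 101.78² = 10359.1684, σ² = 68.50² = 4692.25; σ² + n·σ₀² = 4692.25 + 13·10359.1684 = 139361.4392.
Posterior precision = 1/σ₀² + n/σ² = 1/10359.1684 + 13/4692.25 = (σ² + n·σ₀²)/(σ₀²σ²) = 139361.4392/(10359.1684·4692.25); posterior variance σₙ² = σ₀²σ²/(σ² + n·σ₀²) = 10359.1684·4692.25/139361.4392 = 348.789509.
Posterior SD = √σₙ² = √(10359.1684·4692.25/139361.4392) = 18.6759.

18.6759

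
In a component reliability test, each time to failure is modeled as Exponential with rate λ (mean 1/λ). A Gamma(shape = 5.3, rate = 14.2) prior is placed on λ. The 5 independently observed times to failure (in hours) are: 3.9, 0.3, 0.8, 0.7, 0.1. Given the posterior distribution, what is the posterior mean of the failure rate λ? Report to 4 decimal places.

0.5150

With a Gamma(shape α, rate β) prior on the exponential rate λ, the posterior after n observations with total T = Σxᵢ is Gamma(α+n, β+T).
Sum of observations T = 5.8 hours; n = 5.
Posterior: Gamma(5.3+5, 14.2+5.8) = Gamma(10.3, 20.0).
Posterior mean of λ = α/β = 10.3/20.0 = 0.5150.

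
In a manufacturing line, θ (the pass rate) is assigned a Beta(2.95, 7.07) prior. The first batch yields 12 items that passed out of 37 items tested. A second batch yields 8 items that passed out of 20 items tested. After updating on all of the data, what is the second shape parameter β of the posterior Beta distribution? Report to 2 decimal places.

The Beta prior is conjugate to a Binomial/Bernoulli likelihood; the update adds successes to α and failures to β.
After batch 1: Beta(2.95+12, 7.07+25) = Beta(14.95, 32.07).
After batch 2: Beta(14.95+8, 32.07+12) = Beta(22.95, 44.07).
Posterior β = 44.07.

44.07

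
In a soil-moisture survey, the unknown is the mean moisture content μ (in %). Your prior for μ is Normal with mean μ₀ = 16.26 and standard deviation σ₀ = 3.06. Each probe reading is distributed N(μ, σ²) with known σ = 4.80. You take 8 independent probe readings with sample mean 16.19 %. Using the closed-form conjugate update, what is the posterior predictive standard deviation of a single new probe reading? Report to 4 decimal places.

5.0242

For Normal data with known variance σ², a Normal(μ₀, σ₀²) prior on μ is conjugate. Posterior precision = 1/σ₀² + n/σ²; posterior mean is the precision-weighted average of μ₀ and x̄.
σ₀² = 3.06² = 9.3636, σ² = 4.80² = 23.04; σ² + n·σ₀² = 23.04 + 8·9.3636 = 97.9488.
Posterior precision = 1/σ₀² + n/σ² = 1/9.3636 + 8/23.04 = (σ² + n·σ₀²)/(σ₀²σ²) = 97.9488/(9.3636·23.04); posterior variance σₙ² = σ₀²σ²/(σ² + n·σ₀²) = 9.3636·23.04/97.9488 = 2.202552.
Predictive variance for one new observation = σₙ² + σ² = 9.3636·23.04/97.9488 + 23.04 = σ²·(σ₀² + 97.9488)/97.9488 = 23.04·107.3124/97.9488 = 25.242552; SD = √(23.04·107.3124/97.9488) = 5.0242.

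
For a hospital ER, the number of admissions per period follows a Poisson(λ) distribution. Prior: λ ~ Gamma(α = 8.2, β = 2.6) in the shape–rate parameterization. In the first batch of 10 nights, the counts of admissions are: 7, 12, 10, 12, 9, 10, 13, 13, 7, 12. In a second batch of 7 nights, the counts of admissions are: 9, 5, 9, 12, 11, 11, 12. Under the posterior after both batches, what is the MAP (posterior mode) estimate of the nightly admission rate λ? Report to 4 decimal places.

9.2449

With a Gamma(shape α, rate β) prior, the Poisson likelihood is conjugate: the posterior is Gamma(α + ΣXᵢ, β + n).
Batch 1: sum of counts S = 105 over n = 10 nights.
After batch 1: Gamma(α+S, β+n) = Gamma(8.2+105, 2.6+10) = Gamma(113.2, 12.6).
Batch 2: sum of counts S = 69 over n = 7 nights.
After batch 2: Gamma(α+S, β+n) = Gamma(113.2+69, 12.6+7) = Gamma(182.2, 19.6).
Mode of Gamma(α,β) for α≥1 is (α−1)/β = 181.2/19.6 = 9.2449.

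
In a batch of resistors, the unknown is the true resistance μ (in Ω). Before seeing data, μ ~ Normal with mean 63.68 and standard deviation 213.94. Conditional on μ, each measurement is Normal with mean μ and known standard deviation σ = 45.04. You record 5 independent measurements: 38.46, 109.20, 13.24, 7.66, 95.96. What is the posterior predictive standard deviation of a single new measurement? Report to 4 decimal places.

49.3027

For Normal data with known variance σ², a Normal(μ₀, σ₀²) prior on μ is conjugate. Posterior precision = 1/σ₀² + n/σ²; posterior mean is the precision-weighted average of μ₀ and x̄.
σ₀² = 213.94² = 45770.3236, σ² = 45.04² = 2028.6016; σ² + n·σ₀² = 2028.6016 + 5·45770.3236 = 230880.2196.
Posterior precision = 1/σ₀² + n/σ² = 1/45770.3236 + 5/2028.6016 = (σ² + n·σ₀²)/(σ₀²σ²) = 230880.2196/(45770.3236·2028.6016); posterior variance σₙ² = σ₀²σ²/(σ² + n·σ₀²) = 45770.3236·2028.6016/230880.2196 = 402.155507.
Predictive variance for one new observation = σₙ² + σ² = 45770.3236·2028.6016/230880.2196 + 2028.6016 = σ²·(σ₀² + 230880.2196)/230880.2196 = 2028.6016·276650.5432/230880.2196 = 2430.757107; SD = √(2028.6016·276650.5432/230880.2196) = 49.3027.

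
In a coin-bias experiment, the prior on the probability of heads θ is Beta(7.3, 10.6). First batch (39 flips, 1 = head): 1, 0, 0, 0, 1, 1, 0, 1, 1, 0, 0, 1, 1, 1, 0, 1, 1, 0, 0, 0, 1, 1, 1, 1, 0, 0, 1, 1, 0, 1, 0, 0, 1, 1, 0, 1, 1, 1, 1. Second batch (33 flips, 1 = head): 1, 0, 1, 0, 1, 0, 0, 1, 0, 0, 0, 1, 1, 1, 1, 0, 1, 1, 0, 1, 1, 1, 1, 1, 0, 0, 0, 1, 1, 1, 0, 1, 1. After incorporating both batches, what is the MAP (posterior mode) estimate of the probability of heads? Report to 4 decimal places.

The Beta prior is conjugate to a Binomial/Bernoulli likelihood; the update adds successes to α and failures to β.
After batch 1: Beta(7.3+23, 10.6+16) = Beta(30.3, 26.6).
After batch 2: Beta(30.3+20, 26.6+13) = Beta(50.3, 39.6).
Mode of Beta(a,b) for a,b>1 is (a−1)/(a+b−2) = 49.3/87.9 = 0.5609.

0.5609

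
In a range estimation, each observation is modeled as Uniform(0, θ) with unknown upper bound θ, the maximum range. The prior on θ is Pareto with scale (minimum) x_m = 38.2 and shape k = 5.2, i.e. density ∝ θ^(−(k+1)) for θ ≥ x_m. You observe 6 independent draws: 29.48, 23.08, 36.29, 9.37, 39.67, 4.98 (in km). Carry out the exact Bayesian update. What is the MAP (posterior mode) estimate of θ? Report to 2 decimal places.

A Pareto(scale x_m, shape k) prior on the upper bound θ of Uniform(0, θ) is conjugate: posterior is Pareto(max(x_m, max xᵢ), k + n).
Sample maximum = 39.67; prior scale x_m = 38.2 → posterior scale = max = 39.67.
Posterior shape = 5.2 + 6 = 11.2.
The Pareto density is decreasing on [x_m, ∞), so the mode is x_m = 39.67.

39.67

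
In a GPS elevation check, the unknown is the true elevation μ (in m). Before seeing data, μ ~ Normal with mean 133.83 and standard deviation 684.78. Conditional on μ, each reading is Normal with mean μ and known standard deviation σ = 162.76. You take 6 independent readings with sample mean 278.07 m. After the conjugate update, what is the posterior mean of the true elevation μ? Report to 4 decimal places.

276.7246

For Normal data with known variance σ², a Normal(μ₀, σ₀²) prior on μ is conjugate. Posterior precision = 1/σ₀² + n/σ²; posterior mean is the precision-weighted average of μ₀ and x̄.
n·x̄ = 6·278.07 = 1668.42.
σ₀² = 684.78² = 468923.6484, σ² = 162.76² = 26490.8176; σ² + n·σ₀² = 26490.8176 + 6·468923.6484 = 2840032.708.
Posterior mean = (μ₀/σ₀² + n·x̄/σ²)/(1/σ₀² + n/σ²) = (σ²·μ₀ + σ₀²·n·x̄)/(σ² + n·σ₀²) = (26490.8176·133.83 + 468923.6484·1668.42)/2840032.708 = 785906859.582936/2840032.708 = 276.7246.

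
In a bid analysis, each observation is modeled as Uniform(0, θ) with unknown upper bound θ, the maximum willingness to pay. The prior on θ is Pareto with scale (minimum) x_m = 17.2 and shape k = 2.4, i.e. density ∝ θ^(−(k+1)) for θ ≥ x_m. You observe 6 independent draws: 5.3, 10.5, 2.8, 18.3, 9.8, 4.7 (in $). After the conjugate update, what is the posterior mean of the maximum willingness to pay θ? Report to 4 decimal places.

20.7730

A Pareto(scale x_m, shape k) prior on the upper bound θ of Uniform(0, θ) is conjugate: posterior is Pareto(max(x_m, max xᵢ), k + n).
Sample maximum = 18.3; prior scale x_m = 17.2 → posterior scale = max = 18.3.
Posterior shape = 2.4 + 6 = 8.4.
E[θ|data] = k·x_m/(k−1) = 8.4·18.3/7.4 = 20.7730.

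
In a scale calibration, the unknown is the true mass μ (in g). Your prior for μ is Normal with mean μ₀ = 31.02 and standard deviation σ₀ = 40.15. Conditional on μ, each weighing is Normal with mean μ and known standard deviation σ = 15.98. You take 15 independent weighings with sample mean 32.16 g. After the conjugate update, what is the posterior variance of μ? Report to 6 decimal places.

16.846120

For Normal data with known variance σ², a Normal(μ₀, σ₀²) prior on μ is conjugate. Posterior precision = 1/σ₀² + n/σ²; posterior mean is the precision-weighted average of μ₀ and x̄.
σ₀² = 40.15² = 1612.0225, σ² = 15.98² = 255.3604; σ² + n·σ₀² = 255.3604 + 15·1612.0225 = 24435.6979.
Posterior precision = 1/σ₀² + n/σ² = 1/1612.0225 + 15/255.3604 = (σ² + n·σ₀²)/(σ₀²σ²) = 24435.6979/(1612.0225·255.3604); posterior variance σₙ² = σ₀²σ²/(σ² + n·σ₀²) = 1612.0225·255.3604/24435.6979 = 16.846120.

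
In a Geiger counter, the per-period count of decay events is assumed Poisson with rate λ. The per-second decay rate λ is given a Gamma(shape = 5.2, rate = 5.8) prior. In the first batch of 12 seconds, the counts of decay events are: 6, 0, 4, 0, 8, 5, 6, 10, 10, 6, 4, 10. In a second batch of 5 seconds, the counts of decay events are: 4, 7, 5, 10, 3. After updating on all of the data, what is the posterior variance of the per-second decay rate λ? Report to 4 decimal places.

0.1985

With a Gamma(shape α, rate β) prior, the Poisson likelihood is conjugate: the posterior is Gamma(α + ΣXᵢ, β + n).
Batch 1: sum of counts S = 69 over n = 12 seconds.
After batch 1: Gamma(α+S, β+n) = Gamma(5.2+69, 5.8+12) = Gamma(74.2, 17.8).
Batch 2: sum of counts S = 29 over n = 5 seconds.
After batch 2: Gamma(α+S, β+n) = Gamma(74.2+29, 17.8+5) = Gamma(103.2, 22.8).
Var = α/β² = 103.2/22.8² = 0.1985.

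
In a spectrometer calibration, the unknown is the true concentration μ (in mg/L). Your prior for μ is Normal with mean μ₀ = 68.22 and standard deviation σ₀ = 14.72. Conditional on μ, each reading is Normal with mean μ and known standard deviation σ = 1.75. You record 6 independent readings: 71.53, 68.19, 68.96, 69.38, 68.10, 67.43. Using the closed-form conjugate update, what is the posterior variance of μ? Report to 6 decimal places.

0.509217

For Normal data with known variance σ², a Normal(μ₀, σ₀²) prior on μ is conjugate. Posterior precision = 1/σ₀² + n/σ²; posterior mean is the precision-weighted average of μ₀ and x̄.
σ₀² = 14.72² = 216.6784, σ² = 1.75² = 3.0625; σ² + n·σ₀² = 3.0625 + 6·216.6784 = 1303.1329.
Posterior precision = 1/σ₀² + n/σ² = 1/216.6784 + 6/3.0625 = (σ² + n·σ₀²)/(σ₀²σ²) = 1303.1329/(216.6784·3.0625); posterior variance σₙ² = σ₀²σ²/(σ² + n·σ₀²) = 216.6784·3.0625/1303.1329 = 0.509217.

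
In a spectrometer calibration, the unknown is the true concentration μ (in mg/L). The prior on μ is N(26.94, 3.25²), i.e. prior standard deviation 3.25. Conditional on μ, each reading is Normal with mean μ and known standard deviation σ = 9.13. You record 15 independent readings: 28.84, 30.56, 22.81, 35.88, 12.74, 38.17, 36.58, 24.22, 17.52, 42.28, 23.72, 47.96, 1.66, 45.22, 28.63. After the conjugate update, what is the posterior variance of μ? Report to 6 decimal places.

For Normal data with known variance σ², a Normal(μ₀, σ₀²) prior on μ is conjugate. Posterior precision = 1/σ₀² + n/σ²; posterior mean is the precision-weighted average of μ₀ and x̄.
σ₀² = 3.25² = 10.5625, σ² = 9.13² = 83.3569; σ² + n·σ₀² = 83.3569 + 15·10.5625 = 241.7944.
Posterior precision = 1/σ₀² + n/σ² = 1/10.5625 + 15/83.3569 = (σ² + n·σ₀²)/(σ₀²σ²) = 241.7944/(10.5625·83.3569); posterior variance σₙ² = σ₀²σ²/(σ² + n·σ₀²) = 10.5625·83.3569/241.7944 = 3.641347.

3.641347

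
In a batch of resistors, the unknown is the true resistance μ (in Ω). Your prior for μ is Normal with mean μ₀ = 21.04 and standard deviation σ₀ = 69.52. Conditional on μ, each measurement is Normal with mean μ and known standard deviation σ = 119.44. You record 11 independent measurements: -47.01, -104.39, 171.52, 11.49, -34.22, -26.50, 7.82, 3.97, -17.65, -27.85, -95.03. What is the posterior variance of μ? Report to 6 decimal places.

1022.517619

For Normal data with known variance σ², a Normal(μ₀, σ₀²) prior on μ is conjugate. Posterior precision = 1/σ₀² + n/σ²; posterior mean is the precision-weighted average of μ₀ and x̄.
σ₀² = 69.52² = 4833.0304, σ² = 119.44² = 14265.9136; σ² + n·σ₀² = 14265.9136 + 11·4833.0304 = 67429.248.
Posterior precision = 1/σ₀² + n/σ² = 1/4833.0304 + 11/14265.9136 = (σ² + n·σ₀²)/(σ₀²σ²) = 67429.248/(4833.0304·14265.9136); posterior variance σₙ² = σ₀²σ²/(σ² + n·σ₀²) = 4833.0304·14265.9136/67429.248 = 1022.517619.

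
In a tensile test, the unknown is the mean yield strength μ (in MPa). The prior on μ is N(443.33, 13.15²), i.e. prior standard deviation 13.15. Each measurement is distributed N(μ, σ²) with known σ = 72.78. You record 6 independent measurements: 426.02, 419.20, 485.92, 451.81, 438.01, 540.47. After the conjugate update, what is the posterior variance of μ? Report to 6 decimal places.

144.599162

For Normal data with known variance σ², a Normal(μ₀, σ₀²) prior on μ is conjugate. Posterior precision = 1/σ₀² + n/σ²; posterior mean is the precision-weighted average of μ₀ and x̄.
σ₀² = 13.15² = 172.9225, σ² = 72.78² = 5296.9284; σ² + n·σ₀² = 5296.9284 + 6·172.9225 = 6334.4634.
Posterior precision = 1/σ₀² + n/σ² = 1/172.9225 + 6/5296.9284 = (σ² + n·σ₀²)/(σ₀²σ²) = 6334.4634/(172.9225·5296.9284); posterior variance σₙ² = σ₀²σ²/(σ² + n·σ₀²) = 172.9225·5296.9284/6334.4634 = 144.599162.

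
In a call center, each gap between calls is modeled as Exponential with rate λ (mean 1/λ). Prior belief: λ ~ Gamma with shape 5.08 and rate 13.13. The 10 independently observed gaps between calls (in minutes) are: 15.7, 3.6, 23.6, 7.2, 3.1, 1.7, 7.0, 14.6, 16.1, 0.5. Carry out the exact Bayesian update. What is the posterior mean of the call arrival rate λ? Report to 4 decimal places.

0.1420

With a Gamma(shape α, rate β) prior on the exponential rate λ, the posterior after n observations with total T = Σxᵢ is Gamma(α+n, β+T).
Sum of observations T = 93.1 minutes; n = 10.
Posterior: Gamma(5.08+10, 13.13+93.1) = Gamma(15.08, 106.23).
Posterior mean of λ = α/β = 15.08/106.23 = 0.1420.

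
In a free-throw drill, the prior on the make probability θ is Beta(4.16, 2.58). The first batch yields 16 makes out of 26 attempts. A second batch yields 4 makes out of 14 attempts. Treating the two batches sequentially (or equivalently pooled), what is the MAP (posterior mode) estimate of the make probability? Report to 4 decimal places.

The Beta prior is conjugate to a Binomial/Bernoulli likelihood; the update adds successes to α and failures to β.
After batch 1: Beta(4.16+16, 2.58+10) = Beta(20.16, 12.58).
After batch 2: Beta(20.16+4, 12.58+10) = Beta(24.16, 22.58).
Mode of Beta(a,b) for a,b>1 is (a−1)/(a+b−2) = 23.16/44.74 = 0.5177.

0.5177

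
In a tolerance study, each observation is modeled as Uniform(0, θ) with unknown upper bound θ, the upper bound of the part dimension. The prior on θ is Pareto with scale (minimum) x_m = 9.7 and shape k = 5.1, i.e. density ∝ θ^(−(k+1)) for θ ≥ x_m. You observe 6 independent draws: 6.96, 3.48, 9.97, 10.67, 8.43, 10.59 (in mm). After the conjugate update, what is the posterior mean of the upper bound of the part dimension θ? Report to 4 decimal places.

11.7264

A Pareto(scale x_m, shape k) prior on the upper bound θ of Uniform(0, θ) is conjugate: posterior is Pareto(max(x_m, max xᵢ), k + n).
Sample maximum = 10.67; prior scale x_m = 9.7 → posterior scale = max = 10.67.
Posterior shape = 5.1 + 6 = 11.1.
E[θ|data] = k·x_m/(k−1) = 11.1·10.67/10.1 = 11.7264.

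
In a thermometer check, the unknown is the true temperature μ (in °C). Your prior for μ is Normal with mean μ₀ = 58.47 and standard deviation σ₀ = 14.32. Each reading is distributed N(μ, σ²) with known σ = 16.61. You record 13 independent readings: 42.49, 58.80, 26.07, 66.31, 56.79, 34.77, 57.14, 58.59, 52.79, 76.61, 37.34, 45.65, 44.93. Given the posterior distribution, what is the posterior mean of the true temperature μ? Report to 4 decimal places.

For Normal data with known variance σ², a Normal(μ₀, σ₀²) prior on μ is conjugate. Posterior precision = 1/σ₀² + n/σ²; posterior mean is the precision-weighted average of μ₀ and x̄.
Σxᵢ = 42.49 + 58.80 + 26.07 + 66.31 + 56.79 + 34.77 + 57.14 + 58.59 + 52.79 + 76.61 + 37.34 + 45.65 + 44.93 = 658.28, so n·x̄ = 658.28.
σ₀² = 14.32² = 205.0624, σ² = 16.61² = 275.8921; σ² + n·σ₀² = 275.8921 + 13·205.0624 = 2941.7033.
Posterior mean = (μ₀/σ₀² + n·x̄/σ²)/(1/σ₀² + n/σ²) = (σ²·μ₀ + σ₀²·n·x̄)/(σ² + n·σ₀²) = (275.8921·58.47 + 205.0624·658.28)/2941.7033 = 151119.887759/2941.7033 = 51.3716.

51.3716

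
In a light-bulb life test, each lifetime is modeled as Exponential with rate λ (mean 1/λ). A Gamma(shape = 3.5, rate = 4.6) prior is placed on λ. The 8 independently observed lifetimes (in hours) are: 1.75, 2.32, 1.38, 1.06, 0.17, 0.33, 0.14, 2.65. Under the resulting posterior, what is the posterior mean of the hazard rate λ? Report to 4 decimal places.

With a Gamma(shape α, rate β) prior on the exponential rate λ, the posterior after n observations with total T = Σxᵢ is Gamma(α+n, β+T).
Sum of observations T = 9.80 hours; n = 8.
Posterior: Gamma(3.5+8, 4.6+9.80) = Gamma(11.5, 14.40).
Posterior mean of λ = α/β = 11.5/14.40 = 0.7986.

0.7986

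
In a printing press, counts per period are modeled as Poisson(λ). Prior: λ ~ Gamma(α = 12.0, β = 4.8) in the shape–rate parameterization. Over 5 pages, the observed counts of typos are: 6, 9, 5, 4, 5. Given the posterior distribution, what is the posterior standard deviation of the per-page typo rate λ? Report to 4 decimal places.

With a Gamma(shape α, rate β) prior, the Poisson likelihood is conjugate: the posterior is Gamma(α + ΣXᵢ, β + n).
Sum of counts S = 29 over n = 5 pages.
Posterior: Gamma(α+S, β+n) = Gamma(12.0+29, 4.8+5) = Gamma(41.0, 9.8).
SD = √α/β = √41.0/9.8 = 0.6534.

0.6534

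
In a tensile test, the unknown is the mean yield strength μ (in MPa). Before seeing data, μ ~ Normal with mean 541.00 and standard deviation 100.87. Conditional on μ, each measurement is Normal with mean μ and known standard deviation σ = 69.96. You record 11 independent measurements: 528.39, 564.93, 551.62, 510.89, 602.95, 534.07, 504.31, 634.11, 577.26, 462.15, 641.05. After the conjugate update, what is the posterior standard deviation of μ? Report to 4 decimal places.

20.6471

For Normal data with known variance σ², a Normal(μ₀, σ₀²) prior on μ is conjugate. Posterior precision = 1/σ₀² + n/σ²; posterior mean is the precision-weighted average of μ₀ and x̄.
σ₀² = 100.87² = 10174.7569, σ² = 69.96² = 4894.4016; σ² + n·σ₀² = 4894.4016 + 11·10174.7569 = 116816.7275.
Posterior precision = 1/σ₀² + n/σ² = 1/10174.7569 + 11/4894.4016 = (σ² + n·σ₀²)/(σ₀²σ²) = 116816.7275/(10174.7569·4894.4016); posterior variance σₙ² = σ₀²σ²/(σ² + n·σ₀²) = 10174.7569·4894.4016/116816.7275 = 426.303215.
Posterior SD = √σₙ² = √(10174.7569·4894.4016/116816.7275) = 20.6471.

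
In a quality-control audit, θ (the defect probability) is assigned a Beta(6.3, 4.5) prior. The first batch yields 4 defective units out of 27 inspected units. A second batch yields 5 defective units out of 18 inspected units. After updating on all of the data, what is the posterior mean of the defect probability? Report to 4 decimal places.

The Beta prior is conjugate to a Binomial/Bernoulli likelihood; the update adds successes to α and failures to β.
After batch 1: Beta(6.3+4, 4.5+23) = Beta(10.3, 27.5).
After batch 2: Beta(10.3+5, 27.5+13) = Beta(15.3, 40.5).
Posterior mean = α/(α+β) = 15.3/55.8 = 0.2742.

0.2742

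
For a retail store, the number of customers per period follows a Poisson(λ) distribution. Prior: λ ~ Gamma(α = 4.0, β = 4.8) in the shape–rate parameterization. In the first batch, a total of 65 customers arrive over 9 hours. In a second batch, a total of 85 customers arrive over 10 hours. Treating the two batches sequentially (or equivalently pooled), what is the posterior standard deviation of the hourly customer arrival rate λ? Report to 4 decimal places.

With a Gamma(shape α, rate β) prior, the Poisson likelihood is conjugate: the posterior is Gamma(α + ΣXᵢ, β + n).
After batch 1: Gamma(α+S, β+n) = Gamma(4.0+65, 4.8+9) = Gamma(69.0, 13.8).
After batch 2: Gamma(α+S, β+n) = Gamma(69.0+85, 13.8+10) = Gamma(154.0, 23.8).
SD = √α/β = √154.0/23.8 = 0.5214.

0.5214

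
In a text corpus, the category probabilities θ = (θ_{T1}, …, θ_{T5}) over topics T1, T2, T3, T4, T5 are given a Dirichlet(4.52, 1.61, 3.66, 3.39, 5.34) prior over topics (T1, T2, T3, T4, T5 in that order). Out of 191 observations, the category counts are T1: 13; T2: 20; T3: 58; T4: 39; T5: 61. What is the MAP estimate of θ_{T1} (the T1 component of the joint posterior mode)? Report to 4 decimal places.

The Dirichlet prior is conjugate to the Multinomial likelihood: each posterior αⱼ = prior αⱼ + observed count nⱼ.
Posterior concentration: (17.52, 21.61, 61.66, 42.39, 66.34), total = 209.52.
Joint mode component: (α_{T1}−1)/(Σα−K) = 16.52/204.52 = 0.0808.

0.0808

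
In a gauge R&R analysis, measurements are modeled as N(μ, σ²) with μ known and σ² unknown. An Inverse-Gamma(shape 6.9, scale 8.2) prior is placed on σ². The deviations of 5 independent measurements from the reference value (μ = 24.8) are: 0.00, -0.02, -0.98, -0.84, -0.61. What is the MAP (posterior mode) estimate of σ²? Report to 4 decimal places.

With known mean μ and an Inverse-Gamma(α, β) prior on σ², the Normal likelihood is conjugate: posterior is Inv-Gamma(α + n/2, β + Σ(xᵢ−μ)²/2).
Σ(xᵢ−μ)² = (0.00)² + (-0.02)² + (-0.98)² + (-0.84)² + (-0.61)² = 2.0385.
Posterior: Inv-Gamma(6.9 + 5/2, 8.2 + 2.0385/2) = Inv-Gamma(9.40, 9.21925).
Mode = β/(α+1) = 9.21925/10.40 = 0.8865.

0.8865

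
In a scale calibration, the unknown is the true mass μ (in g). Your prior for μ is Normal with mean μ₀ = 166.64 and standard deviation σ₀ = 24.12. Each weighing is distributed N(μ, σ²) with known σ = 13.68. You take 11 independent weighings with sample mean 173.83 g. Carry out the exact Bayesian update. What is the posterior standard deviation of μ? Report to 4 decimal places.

For Normal data with known variance σ², a Normal(μ₀, σ₀²) prior on μ is conjugate. Posterior precision = 1/σ₀² + n/σ²; posterior mean is the precision-weighted average of μ₀ and x̄.
σ₀² = 24.12² = 581.7744, σ² = 13.68² = 187.1424; σ² + n·σ₀² = 187.1424 + 11·581.7744 = 6586.6608.
Posterior precision = 1/σ₀² + n/σ² = 1/581.7744 + 11/187.1424 = (σ² + n·σ₀²)/(σ₀²σ²) = 6586.6608/(581.7744·187.1424); posterior variance σₙ² = σ₀²σ²/(σ² + n·σ₀²) = 581.7744·187.1424/6586.6608 = 16.529568.
Posterior SD = √σₙ² = √(581.7744·187.1424/6586.6608) = 4.0657.

4.0657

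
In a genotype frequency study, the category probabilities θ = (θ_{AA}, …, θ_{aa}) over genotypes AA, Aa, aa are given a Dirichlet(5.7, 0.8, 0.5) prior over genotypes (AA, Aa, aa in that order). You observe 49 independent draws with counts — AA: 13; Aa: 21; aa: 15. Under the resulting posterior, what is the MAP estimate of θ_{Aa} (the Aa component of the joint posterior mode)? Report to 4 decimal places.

0.3925

The Dirichlet prior is conjugate to the Multinomial likelihood: each posterior αⱼ = prior αⱼ + observed count nⱼ.
Posterior concentration: (18.7, 21.8, 15.5), total = 56.0.
Joint mode component: (α_{Aa}−1)/(Σα−K) = 20.8/53.0 = 0.3925.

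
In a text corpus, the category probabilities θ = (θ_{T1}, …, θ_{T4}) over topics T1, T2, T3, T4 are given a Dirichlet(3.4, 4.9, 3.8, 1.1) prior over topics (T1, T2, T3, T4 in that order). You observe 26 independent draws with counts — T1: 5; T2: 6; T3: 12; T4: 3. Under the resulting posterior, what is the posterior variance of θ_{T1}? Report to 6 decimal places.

0.004188

The Dirichlet prior is conjugate to the Multinomial likelihood: each posterior αⱼ = prior αⱼ + observed count nⱼ.
Posterior concentration: (8.4, 10.9, 15.8, 4.1), total = 39.2.
Var[θ_j] = α_j(Σα−α_j)/((Σα)²(Σα+1)) = 8.4·30.8/(39.2²·40.2) = 0.004188.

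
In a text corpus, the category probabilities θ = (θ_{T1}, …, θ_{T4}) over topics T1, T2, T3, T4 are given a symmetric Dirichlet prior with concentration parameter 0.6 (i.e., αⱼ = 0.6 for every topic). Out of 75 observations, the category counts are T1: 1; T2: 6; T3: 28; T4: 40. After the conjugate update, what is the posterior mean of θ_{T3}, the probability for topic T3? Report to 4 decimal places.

0.3695

The Dirichlet prior is conjugate to the Multinomial likelihood: each posterior αⱼ = prior αⱼ + observed count nⱼ.
Posterior concentration: (1.6, 6.6, 28.6, 40.6), total = 77.4.
E[θ_{T3}|data] = α_{T3}/Σα = 28.6/77.4 = 0.3695.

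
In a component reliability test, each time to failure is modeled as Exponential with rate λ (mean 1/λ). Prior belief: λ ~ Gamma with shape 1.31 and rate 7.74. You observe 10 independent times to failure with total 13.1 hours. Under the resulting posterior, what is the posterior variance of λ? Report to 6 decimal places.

With a Gamma(shape α, rate β) prior on the exponential rate λ, the posterior after n observations with total T = Σxᵢ is Gamma(α+n, β+T).
Posterior: Gamma(1.31+10, 7.74+13.1) = Gamma(11.31, 20.84).
Var = α/β² = 0.026042.

0.026042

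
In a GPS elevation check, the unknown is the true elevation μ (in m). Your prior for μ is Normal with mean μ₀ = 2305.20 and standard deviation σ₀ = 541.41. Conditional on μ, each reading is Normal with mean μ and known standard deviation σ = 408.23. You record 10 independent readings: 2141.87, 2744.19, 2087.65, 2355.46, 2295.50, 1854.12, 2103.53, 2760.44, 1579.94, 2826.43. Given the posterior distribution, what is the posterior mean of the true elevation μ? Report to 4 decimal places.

For Normal data with known variance σ², a Normal(μ₀, σ₀²) prior on μ is conjugate. Posterior precision = 1/σ₀² + n/σ²; posterior mean is the precision-weighted average of μ₀ and x̄.
Σxᵢ = 2141.87 + 2744.19 + 2087.65 + 2355.46 + 2295.50 + 1854.12 + 2103.53 + 2760.44 + 1579.94 + 2826.43 = 22749.13, so n·x̄ = 22749.13.
σ₀² = 541.41² = 293124.7881, σ² = 408.23² = 166651.7329; σ² + n·σ₀² = 166651.7329 + 10·293124.7881 = 3097899.6139.
Posterior mean = (μ₀/σ₀² + n·x̄/σ²)/(1/σ₀² + n/σ²) = (σ²·μ₀ + σ₀²·n·x̄)/(σ² + n·σ₀²) = (166651.7329·2305.20 + 293124.7881·22749.13)/3097899.6139 = 7052499485.390433/3097899.6139 = 2276.5423.

2276.5423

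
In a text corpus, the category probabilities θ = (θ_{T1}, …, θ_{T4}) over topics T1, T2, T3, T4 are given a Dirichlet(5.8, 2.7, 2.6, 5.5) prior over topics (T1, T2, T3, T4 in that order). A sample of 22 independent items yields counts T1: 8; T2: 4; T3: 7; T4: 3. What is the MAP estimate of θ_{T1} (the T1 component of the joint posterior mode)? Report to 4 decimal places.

The Dirichlet prior is conjugate to the Multinomial likelihood: each posterior αⱼ = prior αⱼ + observed count nⱼ.
Posterior concentration: (13.8, 6.7, 9.6, 8.5), total = 38.6.
Joint mode component: (α_{T1}−1)/(Σα−K) = 12.8/34.6 = 0.3699.

0.3699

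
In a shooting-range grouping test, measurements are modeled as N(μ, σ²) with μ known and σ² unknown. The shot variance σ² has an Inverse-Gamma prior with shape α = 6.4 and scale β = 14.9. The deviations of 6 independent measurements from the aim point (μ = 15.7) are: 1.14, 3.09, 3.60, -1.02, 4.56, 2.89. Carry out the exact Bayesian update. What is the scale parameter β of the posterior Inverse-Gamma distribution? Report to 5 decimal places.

41.89690

With known mean μ and an Inverse-Gamma(α, β) prior on σ², the Normal likelihood is conjugate: posterior is Inv-Gamma(α + n/2, β + Σ(xᵢ−μ)²/2).
Σ(xᵢ−μ)² = (1.14)² + (3.09)² + (3.60)² + (-1.02)² + (4.56)² + (2.89)² = 53.9938.
Posterior: Inv-Gamma(6.4 + 6/2, 14.9 + 53.9938/2) = Inv-Gamma(9.40, 41.89690).
Posterior β = 41.89690.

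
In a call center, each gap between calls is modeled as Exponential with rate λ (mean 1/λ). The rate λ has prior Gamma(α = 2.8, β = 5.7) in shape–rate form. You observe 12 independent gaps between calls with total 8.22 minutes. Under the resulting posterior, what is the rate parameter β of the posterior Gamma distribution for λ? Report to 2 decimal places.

With a Gamma(shape α, rate β) prior on the exponential rate λ, the posterior after n observations with total T = Σxᵢ is Gamma(α+n, β+T).
Posterior: Gamma(2.8+12, 5.7+8.22) = Gamma(14.8, 13.92).
Posterior β = 13.92.

13.92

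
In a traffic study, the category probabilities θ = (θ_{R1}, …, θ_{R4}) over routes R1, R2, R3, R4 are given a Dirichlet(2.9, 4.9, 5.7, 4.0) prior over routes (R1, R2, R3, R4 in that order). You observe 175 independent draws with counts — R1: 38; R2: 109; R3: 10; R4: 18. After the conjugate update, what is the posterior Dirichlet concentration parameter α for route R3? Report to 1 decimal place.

15.7

The Dirichlet prior is conjugate to the Multinomial likelihood: each posterior αⱼ = prior αⱼ + observed count nⱼ.
Posterior concentration: (40.9, 113.9, 15.7, 22.0), total = 192.5.
α_{R3} = 5.7 + 10 = 15.7.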